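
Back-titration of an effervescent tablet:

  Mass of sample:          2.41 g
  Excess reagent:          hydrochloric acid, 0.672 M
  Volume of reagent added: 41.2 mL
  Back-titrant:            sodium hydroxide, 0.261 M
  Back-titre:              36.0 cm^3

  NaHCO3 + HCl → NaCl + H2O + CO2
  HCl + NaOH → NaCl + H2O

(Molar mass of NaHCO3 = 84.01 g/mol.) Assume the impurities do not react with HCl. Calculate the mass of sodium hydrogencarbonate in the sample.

n(HCl) added = 0.0412 × 0.672 = 0.0277 mol
n(NaOH) used in back-titration = 0.0360 × 0.261 = 9.40 × 10^-3 mol
n(HCl) left over = 9.40 × 10^-3 mol (1:1 ratio)
n(HCl) consumed by analyte = 0.0277 − 9.40 × 10^-3 = 0.0183 mol
n(NaHCO3) = 0.0183 mol (1:1 ratio)
mass of NaHCO3 = 0.0183 × 84.01 = 1.54 g

1.54 g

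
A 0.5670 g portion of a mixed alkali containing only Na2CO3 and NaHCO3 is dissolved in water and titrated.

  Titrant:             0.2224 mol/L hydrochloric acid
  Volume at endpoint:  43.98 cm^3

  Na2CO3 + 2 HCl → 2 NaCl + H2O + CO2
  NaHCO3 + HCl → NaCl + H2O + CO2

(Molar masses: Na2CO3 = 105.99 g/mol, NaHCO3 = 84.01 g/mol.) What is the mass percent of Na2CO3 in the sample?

n(HCl) = 0.04398 × 0.2224 = 9.781 × 10^-3 mol
Let x = n(Na2CO3), y = n(NaHCO3).
Titrant: 2x + 1y = 9.781 × 10^-3;  mass: 105.99x + 84.01y = 0.5670
Solving, x = 4.106 × 10^-3 mol, y = 1.569 × 10^-3 mol
mass of Na2CO3 = 4.106 × 10^-3 × 105.99 = 0.4352 g
% Na2CO3 = 0.4352 / 0.5670 × 100 = 76.76 %

76.76 %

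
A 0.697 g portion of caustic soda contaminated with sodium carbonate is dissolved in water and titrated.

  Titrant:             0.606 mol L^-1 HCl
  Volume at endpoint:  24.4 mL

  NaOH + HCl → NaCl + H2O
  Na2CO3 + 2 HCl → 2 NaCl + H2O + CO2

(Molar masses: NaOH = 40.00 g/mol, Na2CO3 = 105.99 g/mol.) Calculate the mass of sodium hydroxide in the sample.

n(HCl) = 0.0244 × 0.606 = 0.0148 mol
Let x = n(NaOH), y = n(Na2CO3).
Titrant: 1x + 2y = 0.0148;  mass: 40.00x + 105.99y = 0.697
Solving, x = 6.66 × 10^-3 mol, y = 4.06 × 10^-3 mol
mass of NaOH = 6.66 × 10^-3 × 40.00 = 0.267 g

0.267 g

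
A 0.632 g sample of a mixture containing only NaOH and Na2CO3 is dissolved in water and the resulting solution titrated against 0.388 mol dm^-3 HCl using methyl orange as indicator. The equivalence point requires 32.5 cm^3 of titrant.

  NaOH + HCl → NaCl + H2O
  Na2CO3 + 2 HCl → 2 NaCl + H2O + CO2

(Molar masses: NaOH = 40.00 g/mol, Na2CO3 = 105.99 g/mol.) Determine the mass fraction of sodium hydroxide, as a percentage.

17.7 %

n(HCl) = 0.0325 × 0.388 = 0.0126 mol
Let x = n(NaOH), y = n(Na2CO3).
Titrant: 1x + 2y = 0.0126;  mass: 40.00x + 105.99y = 0.632
Solving, x = 2.79 × 10^-3 mol, y = 4.91 × 10^-3 mol
mass of NaOH = 2.79 × 10^-3 × 40.00 = 0.112 g
% NaOH = 0.112 / 0.632 × 100 = 17.7 %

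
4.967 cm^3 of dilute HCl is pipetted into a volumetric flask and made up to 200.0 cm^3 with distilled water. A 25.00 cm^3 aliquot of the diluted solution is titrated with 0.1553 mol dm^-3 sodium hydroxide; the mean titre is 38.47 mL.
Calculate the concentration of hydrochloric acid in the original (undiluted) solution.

HCl + NaOH → NaCl + H2O
n(NaOH) = 0.03847 × 0.1553 = 5.974 × 10^-3 mol
n(HCl) in the aliquot = 5.974 × 10^-3 mol (1:1 ratio)
[HCl]_dilute = 5.974 × 10^-3 / 0.02500 = 0.2390 mol/L
Dilution factor = 200.0 / 4.967 = 40.27
[HCl]_stock = 0.2390 × 40.27 = 9.623 mol/L

9.623 mol/L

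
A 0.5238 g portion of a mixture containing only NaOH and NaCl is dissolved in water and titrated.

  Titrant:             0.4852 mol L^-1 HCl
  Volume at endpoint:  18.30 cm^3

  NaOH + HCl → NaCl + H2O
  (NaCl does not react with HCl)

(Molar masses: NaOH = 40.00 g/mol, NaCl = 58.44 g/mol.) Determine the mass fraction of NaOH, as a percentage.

67.81 %

n(HCl) = 0.01830 × 0.4852 = 8.879 × 10^-3 mol
Let x = n(NaOH), y = n(NaCl).
Titrant: 1x = 8.879 × 10^-3;  mass: 40.00x + 58.44y = 0.5238
Solving, x = 8.879 × 10^-3 mol, y = 2.886 × 10^-3 mol
mass of NaOH = 8.879 × 10^-3 × 40.00 = 0.3552 g
% NaOH = 0.3552 / 0.5238 × 100 = 67.81 %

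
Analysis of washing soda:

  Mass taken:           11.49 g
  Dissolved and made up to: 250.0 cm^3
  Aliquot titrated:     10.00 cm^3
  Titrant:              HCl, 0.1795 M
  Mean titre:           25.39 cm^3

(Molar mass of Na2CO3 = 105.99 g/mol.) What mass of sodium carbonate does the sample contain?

Na2CO3 + 2 HCl → 2 NaCl + H2O + CO2
n(HCl) per titration = 0.02539 × 0.1795 = 4.558 × 10^-3 mol
From the 1:2 ratio, n(Na2CO3) in each aliquot = 1/2 × 4.558 × 10^-3 = 2.279 × 10^-3 mol
n(Na2CO3) in the whole flask = 2.279 × 10^-3 × 250.0/10.00 = 0.05697 mol
mass of Na2CO3 = 0.05697 × 105.99 = 6.038 g

6.038 g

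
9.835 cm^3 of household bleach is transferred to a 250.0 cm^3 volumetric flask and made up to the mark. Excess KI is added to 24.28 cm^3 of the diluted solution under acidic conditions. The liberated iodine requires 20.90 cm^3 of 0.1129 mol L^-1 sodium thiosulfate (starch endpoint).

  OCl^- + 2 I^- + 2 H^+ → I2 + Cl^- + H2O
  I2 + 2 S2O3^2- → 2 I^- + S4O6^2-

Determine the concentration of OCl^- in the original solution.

n(S2O3^2-) = 0.02090 × 0.1129 = 2.360 × 10^-3 mol
n(I2) = n(S2O3^2-)/2 = 1.180 × 10^-3 mol
n(OCl^-) in the aliquot = 1.180 × 10^-3 mol (1:1 ratio)
[OCl^-]_dilute = 1.180 × 10^-3 / 0.02428 = 0.04859 mol/L
[OCl^-]_original = 0.04859 × 250.0/9.835 = 1.235 mol/L

1.235 mol/L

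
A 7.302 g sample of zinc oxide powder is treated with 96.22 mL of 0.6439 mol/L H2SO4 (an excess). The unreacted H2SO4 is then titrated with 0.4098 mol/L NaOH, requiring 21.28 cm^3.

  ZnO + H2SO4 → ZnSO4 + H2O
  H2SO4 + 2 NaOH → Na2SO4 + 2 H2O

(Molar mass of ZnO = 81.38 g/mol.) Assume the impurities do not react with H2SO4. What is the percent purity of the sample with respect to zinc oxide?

64.19 %

n(H2SO4) added = 0.09622 × 0.6439 = 0.06196 mol
n(NaOH) used in back-titration = 0.02128 × 0.4098 = 8.721 × 10^-3 mol
From the 1:2 ratio, n(H2SO4) left over = 1/2 × 8.721 × 10^-3 = 4.360 × 10^-3 mol
n(H2SO4) consumed by analyte = 0.06196 − 4.360 × 10^-3 = 0.05760 mol
n(ZnO) = 0.05760 mol (1:1 ratio)
mass of ZnO = 0.05760 × 81.38 = 4.687 g
% ZnO = 4.687 / 7.302 × 100 = 64.19 %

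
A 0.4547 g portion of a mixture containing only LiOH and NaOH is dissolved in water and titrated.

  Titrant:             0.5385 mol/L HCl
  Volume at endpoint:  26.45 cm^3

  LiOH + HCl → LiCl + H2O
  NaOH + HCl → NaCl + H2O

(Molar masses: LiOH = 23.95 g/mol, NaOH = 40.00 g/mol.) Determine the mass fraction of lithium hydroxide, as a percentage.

37.75 %

n(HCl) = 0.02645 × 0.5385 = 0.01424 mol
Let x = n(LiOH), y = n(NaOH).
Titrant: 1x + 1y = 0.01424;  mass: 23.95x + 40.00y = 0.4547
Solving, x = 7.167 × 10^-3 mol, y = 7.076 × 10^-3 mol
mass of LiOH = 7.167 × 10^-3 × 23.95 = 0.1717 g
% LiOH = 0.1717 / 0.4547 × 100 = 37.75 %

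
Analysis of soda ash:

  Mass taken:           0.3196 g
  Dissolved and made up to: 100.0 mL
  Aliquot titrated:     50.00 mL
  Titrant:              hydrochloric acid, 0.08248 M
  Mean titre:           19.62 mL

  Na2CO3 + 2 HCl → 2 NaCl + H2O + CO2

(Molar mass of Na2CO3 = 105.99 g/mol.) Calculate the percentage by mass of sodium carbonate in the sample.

n(HCl) per titration = 0.01962 × 0.08248 = 1.618 × 10^-3 mol
From the 1:2 ratio, n(Na2CO3) in each aliquot = 1/2 × 1.618 × 10^-3 = 8.091 × 10^-4 mol
n(Na2CO3) in the whole flask = 8.091 × 10^-4 × 100.0/50.00 = 1.618 × 10^-3 mol
mass of Na2CO3 = 1.618 × 10^-3 × 105.99 = 0.1715 g
% Na2CO3 = 0.1715 / 0.3196 × 100 = 53.67 %

53.67 %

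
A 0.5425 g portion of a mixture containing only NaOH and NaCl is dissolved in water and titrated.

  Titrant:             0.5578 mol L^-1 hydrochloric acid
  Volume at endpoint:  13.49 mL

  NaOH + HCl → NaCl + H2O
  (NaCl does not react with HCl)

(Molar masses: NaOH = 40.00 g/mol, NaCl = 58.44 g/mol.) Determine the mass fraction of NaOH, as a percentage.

n(HCl) = 0.01349 × 0.5578 = 7.525 × 10^-3 mol
Let x = n(NaOH), y = n(NaCl).
Titrant: 1x = 7.525 × 10^-3;  mass: 40.00x + 58.44y = 0.5425
Solving, x = 7.525 × 10^-3 mol, y = 4.133 × 10^-3 mol
mass of NaOH = 7.525 × 10^-3 × 40.00 = 0.3010 g
% NaOH = 0.3010 / 0.5425 × 100 = 55.48 %

55.48 %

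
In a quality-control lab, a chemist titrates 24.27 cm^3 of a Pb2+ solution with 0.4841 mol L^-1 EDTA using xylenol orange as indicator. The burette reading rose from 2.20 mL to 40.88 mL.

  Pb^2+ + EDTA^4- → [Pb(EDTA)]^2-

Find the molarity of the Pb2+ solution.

n(EDTA) = 0.03868 L × 0.4841 mol/L = 0.01872 mol
n(Pb2+) = 0.01872 mol (1:1 mole ratio)
[Pb2+] = 0.01872 mol / 0.02427 L = 0.7715 mol/L

0.7715 mol/L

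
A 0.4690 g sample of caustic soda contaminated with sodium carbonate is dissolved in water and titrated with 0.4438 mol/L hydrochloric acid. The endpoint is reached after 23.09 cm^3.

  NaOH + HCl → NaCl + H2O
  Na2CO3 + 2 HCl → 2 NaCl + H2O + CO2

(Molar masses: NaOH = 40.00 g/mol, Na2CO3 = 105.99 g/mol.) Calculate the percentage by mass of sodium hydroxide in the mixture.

n(HCl) = 0.02309 × 0.4438 = 0.01025 mol
Let x = n(NaOH), y = n(Na2CO3).
Titrant: 1x + 2y = 0.01025;  mass: 40.00x + 105.99y = 0.4690
Solving, x = 5.699 × 10^-3 mol, y = 2.274 × 10^-3 mol
mass of NaOH = 5.699 × 10^-3 × 40.00 = 0.2280 g
% NaOH = 0.2280 / 0.4690 × 100 = 48.61 %

48.61 %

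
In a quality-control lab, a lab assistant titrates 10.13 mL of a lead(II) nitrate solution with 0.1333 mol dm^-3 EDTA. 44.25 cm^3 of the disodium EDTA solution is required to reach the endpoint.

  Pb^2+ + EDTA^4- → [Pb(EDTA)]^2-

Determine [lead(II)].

n(EDTA) = 0.04425 L × 0.1333 mol/L = 5.899 × 10^-3 mol
n(Pb2+) = 5.899 × 10^-3 mol (1:1 mole ratio)
[Pb2+] = 5.899 × 10^-3 mol / 0.01013 L = 0.5823 mol/L

0.5823 mol/L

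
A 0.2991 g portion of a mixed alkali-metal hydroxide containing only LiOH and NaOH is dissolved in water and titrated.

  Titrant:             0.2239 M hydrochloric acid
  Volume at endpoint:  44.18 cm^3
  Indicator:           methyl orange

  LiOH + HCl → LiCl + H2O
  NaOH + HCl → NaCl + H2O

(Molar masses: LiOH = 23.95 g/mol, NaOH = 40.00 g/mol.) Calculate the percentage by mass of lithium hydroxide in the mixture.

n(HCl) = 0.04418 × 0.2239 = 9.892 × 10^-3 mol
Let x = n(LiOH), y = n(NaOH).
Titrant: 1x + 1y = 9.892 × 10^-3;  mass: 23.95x + 40.00y = 0.2991
Solving, x = 6.017 × 10^-3 mol, y = 3.875 × 10^-3 mol
mass of LiOH = 6.017 × 10^-3 × 23.95 = 0.1441 g
% LiOH = 0.1441 / 0.2991 × 100 = 48.18 %

48.18 %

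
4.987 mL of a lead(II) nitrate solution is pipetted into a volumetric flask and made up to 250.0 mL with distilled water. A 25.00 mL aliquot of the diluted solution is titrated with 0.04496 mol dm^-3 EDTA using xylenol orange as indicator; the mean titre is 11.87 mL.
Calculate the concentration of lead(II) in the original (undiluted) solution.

Pb^2+ + EDTA^4- → [Pb(EDTA)]^2-
n(EDTA) = 0.01187 × 0.04496 = 5.337 × 10^-4 mol
n(Pb2+) in the aliquot = 5.337 × 10^-4 mol (1:1 ratio)
[Pb2+]_dilute = 5.337 × 10^-4 / 0.02500 = 0.02135 mol/L
Dilution factor = 250.0 / 4.987 = 50.13
[Pb2+]_stock = 0.02135 × 50.13 = 1.070 mol/L

1.070 mol/L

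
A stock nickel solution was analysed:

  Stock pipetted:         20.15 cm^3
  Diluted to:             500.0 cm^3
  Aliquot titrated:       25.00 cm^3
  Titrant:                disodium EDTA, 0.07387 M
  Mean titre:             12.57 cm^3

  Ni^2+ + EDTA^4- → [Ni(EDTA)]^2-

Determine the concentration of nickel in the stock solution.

0.9216 M

n(EDTA) = 0.01257 × 0.07387 = 9.285 × 10^-4 mol
n(Ni2+) in the aliquot = 9.285 × 10^-4 mol (1:1 ratio)
[Ni2+]_dilute = 9.285 × 10^-4 / 0.02500 = 0.03714 mol/L
Dilution factor = 500.0 / 20.15 = 24.81
[Ni2+]_stock = 0.03714 × 24.81 = 0.9216 mol/L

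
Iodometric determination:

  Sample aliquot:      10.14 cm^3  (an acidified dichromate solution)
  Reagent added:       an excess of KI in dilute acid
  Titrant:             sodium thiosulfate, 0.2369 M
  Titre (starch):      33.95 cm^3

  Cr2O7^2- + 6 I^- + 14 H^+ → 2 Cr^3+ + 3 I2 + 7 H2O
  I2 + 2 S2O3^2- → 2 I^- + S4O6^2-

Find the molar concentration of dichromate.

0.1322 M

n(S2O3^2-) = 0.03395 × 0.2369 = 8.043 × 10^-3 mol
n(I2) = n(S2O3^2-)/2 = 4.021 × 10^-3 mol
From the 1:3 ratio, n(Cr2O7^2-) in the aliquot = 1/3 × 4.021 × 10^-3 = 1.340 × 10^-3 mol
[Cr2O7^2-] = 1.340 × 10^-3 / 0.01014 = 0.1322 mol/L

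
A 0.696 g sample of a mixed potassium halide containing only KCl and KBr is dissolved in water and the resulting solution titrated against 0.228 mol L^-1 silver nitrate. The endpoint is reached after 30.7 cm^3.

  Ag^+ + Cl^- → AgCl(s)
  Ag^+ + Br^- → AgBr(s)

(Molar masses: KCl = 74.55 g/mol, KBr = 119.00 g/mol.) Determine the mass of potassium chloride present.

0.230 g

n(AgNO3) = 0.0307 × 0.228 = 7.00 × 10^-3 mol
Let x = n(KCl), y = n(KBr).
Titrant: 1x + 1y = 7.00 × 10^-3;  mass: 74.55x + 119.00y = 0.696
Solving, x = 3.08 × 10^-3 mol, y = 3.92 × 10^-3 mol
mass of KCl = 3.08 × 10^-3 × 74.55 = 0.230 g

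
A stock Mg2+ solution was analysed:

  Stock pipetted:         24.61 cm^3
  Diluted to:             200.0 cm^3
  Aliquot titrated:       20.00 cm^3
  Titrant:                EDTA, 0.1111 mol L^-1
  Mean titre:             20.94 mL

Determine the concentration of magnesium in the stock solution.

0.9453 mol/L

Mg^2+ + EDTA^4- → [Mg(EDTA)]^2-
n(EDTA) = 0.02094 × 0.1111 = 2.326 × 10^-3 mol
n(Mg2+) in the aliquot = 2.326 × 10^-3 mol (1:1 ratio)
[Mg2+]_dilute = 2.326 × 10^-3 / 0.02000 = 0.1163 mol/L
Dilution factor = 200.0 / 24.61 = 8.127
[Mg2+]_stock = 0.1163 × 8.127 = 0.9453 mol/L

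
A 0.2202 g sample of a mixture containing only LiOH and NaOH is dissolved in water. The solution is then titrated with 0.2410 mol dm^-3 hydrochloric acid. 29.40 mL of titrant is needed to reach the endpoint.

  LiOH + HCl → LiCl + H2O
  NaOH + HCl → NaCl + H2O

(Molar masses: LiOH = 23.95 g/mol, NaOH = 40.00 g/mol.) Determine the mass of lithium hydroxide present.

0.09433 g

n(HCl) = 0.02940 × 0.2410 = 7.085 × 10^-3 mol
Let x = n(LiOH), y = n(NaOH).
Titrant: 1x + 1y = 7.085 × 10^-3;  mass: 23.95x + 40.00y = 0.2202
Solving, x = 3.939 × 10^-3 mol, y = 3.147 × 10^-3 mol
mass of LiOH = 3.939 × 10^-3 × 23.95 = 0.09433 g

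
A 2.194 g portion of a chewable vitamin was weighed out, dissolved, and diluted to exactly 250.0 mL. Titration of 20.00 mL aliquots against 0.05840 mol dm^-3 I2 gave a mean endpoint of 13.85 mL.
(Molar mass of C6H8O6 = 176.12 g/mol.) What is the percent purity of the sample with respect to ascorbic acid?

81.16 %

C6H8O6 + I2 → C6H6O6 + 2 HI
n(I2) per titration = 0.01385 × 0.05840 = 8.088 × 10^-4 mol
n(C6H8O6) in each aliquot = 8.088 × 10^-4 mol (1:1 ratio)
n(C6H8O6) in the whole flask = 8.088 × 10^-4 × 250.0/20.00 = 0.01011 mol
mass of C6H8O6 = 0.01011 × 176.12 = 1.781 g
% C6H8O6 = 1.781 / 2.194 × 100 = 81.16 %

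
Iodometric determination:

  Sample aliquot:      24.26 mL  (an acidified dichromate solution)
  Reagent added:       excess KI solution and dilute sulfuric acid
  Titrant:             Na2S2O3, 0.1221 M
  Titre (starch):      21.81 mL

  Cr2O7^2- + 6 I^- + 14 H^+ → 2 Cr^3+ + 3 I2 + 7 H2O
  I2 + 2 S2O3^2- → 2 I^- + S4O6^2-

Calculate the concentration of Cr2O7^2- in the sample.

0.01829 M

n(S2O3^2-) = 0.02181 × 0.1221 = 2.663 × 10^-3 mol
n(I2) = n(S2O3^2-)/2 = 1.332 × 10^-3 mol
From the 1:3 ratio, n(Cr2O7^2-) in the aliquot = 1/3 × 1.332 × 10^-3 = 4.438 × 10^-4 mol
[Cr2O7^2-] = 4.438 × 10^-4 / 0.02426 = 0.01829 mol/L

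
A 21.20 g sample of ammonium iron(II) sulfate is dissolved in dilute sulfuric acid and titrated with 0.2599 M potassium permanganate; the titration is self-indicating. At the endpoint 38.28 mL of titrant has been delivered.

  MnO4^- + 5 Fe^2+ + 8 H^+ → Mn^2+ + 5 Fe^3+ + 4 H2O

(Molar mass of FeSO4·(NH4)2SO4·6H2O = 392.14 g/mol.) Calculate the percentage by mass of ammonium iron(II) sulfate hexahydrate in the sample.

92.01 %

n(KMnO4) = 0.03828 L × 0.2599 mol/L = 9.949 × 10^-3 mol
From the 5:1 ratio, n(FeSO4·(NH4)2SO4·6H2O) = 5/1 × 9.949 × 10^-3 = 0.04974 mol
mass of FeSO4·(NH4)2SO4·6H2O = 0.04974 × 392.14 g/mol = 19.51 g
% FeSO4·(NH4)2SO4·6H2O = 19.51 / 21.20 × 100 = 92.01 %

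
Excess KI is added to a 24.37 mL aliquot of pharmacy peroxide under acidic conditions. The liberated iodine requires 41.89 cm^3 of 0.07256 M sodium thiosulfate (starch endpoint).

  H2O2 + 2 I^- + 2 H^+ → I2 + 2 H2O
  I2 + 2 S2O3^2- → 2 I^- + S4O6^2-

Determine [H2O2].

n(S2O3^2-) = 0.04189 × 0.07256 = 3.040 × 10^-3 mol
n(I2) = n(S2O3^2-)/2 = 1.520 × 10^-3 mol
n(H2O2) in the aliquot = 1.520 × 10^-3 mol (1:1 ratio)
[H2O2] = 1.520 × 10^-3 / 0.02437 = 0.06236 mol/L

0.06236 M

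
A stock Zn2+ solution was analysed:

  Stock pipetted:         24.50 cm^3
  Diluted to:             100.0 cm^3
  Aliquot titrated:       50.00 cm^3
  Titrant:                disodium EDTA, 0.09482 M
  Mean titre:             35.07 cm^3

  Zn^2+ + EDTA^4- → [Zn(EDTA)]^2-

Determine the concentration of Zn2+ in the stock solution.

n(EDTA) = 0.03507 × 0.09482 = 3.325 × 10^-3 mol
n(Zn2+) in the aliquot = 3.325 × 10^-3 mol (1:1 ratio)
[Zn2+]_dilute = 3.325 × 10^-3 / 0.05000 = 0.06651 mol/L
Dilution factor = 100.0 / 24.50 = 4.082
[Zn2+]_stock = 0.06651 × 4.082 = 0.2715 mol/L

0.2715 M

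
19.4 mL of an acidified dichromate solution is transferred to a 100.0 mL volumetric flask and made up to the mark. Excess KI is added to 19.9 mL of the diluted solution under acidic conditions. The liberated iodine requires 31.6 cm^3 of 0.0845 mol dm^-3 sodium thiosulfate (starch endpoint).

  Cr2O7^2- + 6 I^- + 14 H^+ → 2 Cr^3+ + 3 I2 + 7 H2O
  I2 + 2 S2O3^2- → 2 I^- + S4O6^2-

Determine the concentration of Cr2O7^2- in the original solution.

0.115 mol/L

n(S2O3^2-) = 0.0316 × 0.0845 = 2.67 × 10^-3 mol
n(I2) = n(S2O3^2-)/2 = 1.34 × 10^-3 mol
From the 1:3 ratio, n(Cr2O7^2-) in the aliquot = 1/3 × 1.34 × 10^-3 = 4.45 × 10^-4 mol
[Cr2O7^2-]_dilute = 4.45 × 10^-4 / 0.0199 = 0.0224 mol/L
[Cr2O7^2-]_original = 0.0224 × 100.0/19.4 = 0.115 mol/L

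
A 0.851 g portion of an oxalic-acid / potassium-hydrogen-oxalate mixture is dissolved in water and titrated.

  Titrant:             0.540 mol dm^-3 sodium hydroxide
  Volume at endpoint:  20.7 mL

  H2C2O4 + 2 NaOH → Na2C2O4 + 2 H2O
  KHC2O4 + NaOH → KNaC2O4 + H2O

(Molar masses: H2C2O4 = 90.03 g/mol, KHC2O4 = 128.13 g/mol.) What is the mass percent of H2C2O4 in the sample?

37.0 %

n(NaOH) = 0.0207 × 0.540 = 0.0112 mol
Let x = n(H2C2O4), y = n(KHC2O4).
Titrant: 2x + 1y = 0.0112;  mass: 90.03x + 128.13y = 0.851
Solving, x = 3.50 × 10^-3 mol, y = 4.18 × 10^-3 mol
mass of H2C2O4 = 3.50 × 10^-3 × 90.03 = 0.315 g
% H2C2O4 = 0.315 / 0.851 × 100 = 37.0 %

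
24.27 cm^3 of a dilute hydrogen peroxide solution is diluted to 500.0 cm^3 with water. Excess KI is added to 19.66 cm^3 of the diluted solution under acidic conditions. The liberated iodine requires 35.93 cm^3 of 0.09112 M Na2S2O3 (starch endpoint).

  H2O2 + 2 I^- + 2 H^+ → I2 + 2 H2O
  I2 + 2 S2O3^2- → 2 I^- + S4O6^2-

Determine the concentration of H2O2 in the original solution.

n(S2O3^2-) = 0.03593 × 0.09112 = 3.274 × 10^-3 mol
n(I2) = n(S2O3^2-)/2 = 1.637 × 10^-3 mol
n(H2O2) in the aliquot = 1.637 × 10^-3 mol (1:1 ratio)
[H2O2]_dilute = 1.637 × 10^-3 / 0.01966 = 0.08326 mol/L
[H2O2]_original = 0.08326 × 500.0/24.27 = 1.715 mol/L

1.715 M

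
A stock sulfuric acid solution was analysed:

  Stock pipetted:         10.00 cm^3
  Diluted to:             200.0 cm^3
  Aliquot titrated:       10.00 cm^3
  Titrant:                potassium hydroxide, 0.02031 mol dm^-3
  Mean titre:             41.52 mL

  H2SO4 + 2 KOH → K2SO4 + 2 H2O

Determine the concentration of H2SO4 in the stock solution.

0.8433 mol/L

n(KOH) = 0.04152 × 0.02031 = 8.433 × 10^-4 mol
From the 1:2 ratio, n(H2SO4) in the aliquot = 1/2 × 8.433 × 10^-4 = 4.216 × 10^-4 mol
[H2SO4]_dilute = 4.216 × 10^-4 / 0.01000 = 0.04216 mol/L
Dilution factor = 200.0 / 10.00 = 20.00
[H2SO4]_stock = 0.04216 × 20.00 = 0.8433 mol/L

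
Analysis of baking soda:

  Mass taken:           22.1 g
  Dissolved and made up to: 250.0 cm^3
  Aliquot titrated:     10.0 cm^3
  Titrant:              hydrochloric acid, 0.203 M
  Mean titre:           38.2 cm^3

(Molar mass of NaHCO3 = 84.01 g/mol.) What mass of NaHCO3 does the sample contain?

NaHCO3 + HCl → NaCl + H2O + CO2
n(HCl) per titration = 0.0382 × 0.203 = 7.75 × 10^-3 mol
n(NaHCO3) in each aliquot = 7.75 × 10^-3 mol (1:1 ratio)
n(NaHCO3) in the whole flask = 7.75 × 10^-3 × 250.0/10.0 = 0.194 mol
mass of NaHCO3 = 0.194 × 84.01 = 16.3 g

16.3 g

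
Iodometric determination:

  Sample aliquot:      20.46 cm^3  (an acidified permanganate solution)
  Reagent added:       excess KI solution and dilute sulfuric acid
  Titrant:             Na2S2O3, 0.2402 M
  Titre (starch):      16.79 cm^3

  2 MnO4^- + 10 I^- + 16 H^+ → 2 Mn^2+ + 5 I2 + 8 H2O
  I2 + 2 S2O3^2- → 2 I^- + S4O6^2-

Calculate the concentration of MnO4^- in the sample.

n(S2O3^2-) = 0.01679 × 0.2402 = 4.033 × 10^-3 mol
n(I2) = n(S2O3^2-)/2 = 2.016 × 10^-3 mol
From the 2:5 ratio, n(MnO4^-) in the aliquot = 2/5 × 2.016 × 10^-3 = 8.066 × 10^-4 mol
[MnO4^-] = 8.066 × 10^-4 / 0.02046 = 0.03942 mol/L

0.03942 M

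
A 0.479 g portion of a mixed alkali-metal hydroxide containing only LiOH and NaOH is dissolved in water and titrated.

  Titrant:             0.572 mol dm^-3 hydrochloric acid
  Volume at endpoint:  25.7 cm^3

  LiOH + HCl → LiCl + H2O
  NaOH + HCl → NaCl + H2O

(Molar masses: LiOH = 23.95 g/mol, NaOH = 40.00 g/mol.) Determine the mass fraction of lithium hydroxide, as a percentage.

34.0 %

n(HCl) = 0.0257 × 0.572 = 0.0147 mol
Let x = n(LiOH), y = n(NaOH).
Titrant: 1x + 1y = 0.0147;  mass: 23.95x + 40.00y = 0.479
Solving, x = 6.79 × 10^-3 mol, y = 7.91 × 10^-3 mol
mass of LiOH = 6.79 × 10^-3 × 23.95 = 0.163 g
% LiOH = 0.163 / 0.479 × 100 = 34.0 %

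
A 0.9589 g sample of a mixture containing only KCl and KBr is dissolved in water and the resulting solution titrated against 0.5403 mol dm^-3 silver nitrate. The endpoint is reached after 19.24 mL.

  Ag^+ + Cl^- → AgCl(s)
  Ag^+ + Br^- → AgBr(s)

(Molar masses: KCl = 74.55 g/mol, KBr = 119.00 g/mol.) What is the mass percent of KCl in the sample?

48.65 %

n(AgNO3) = 0.01924 × 0.5403 = 0.01040 mol
Let x = n(KCl), y = n(KBr).
Titrant: 1x + 1y = 0.01040;  mass: 74.55x + 119.00y = 0.9589
Solving, x = 6.258 × 10^-3 mol, y = 4.138 × 10^-3 mol
mass of KCl = 6.258 × 10^-3 × 74.55 = 0.4665 g
% KCl = 0.4665 / 0.9589 × 100 = 48.65 %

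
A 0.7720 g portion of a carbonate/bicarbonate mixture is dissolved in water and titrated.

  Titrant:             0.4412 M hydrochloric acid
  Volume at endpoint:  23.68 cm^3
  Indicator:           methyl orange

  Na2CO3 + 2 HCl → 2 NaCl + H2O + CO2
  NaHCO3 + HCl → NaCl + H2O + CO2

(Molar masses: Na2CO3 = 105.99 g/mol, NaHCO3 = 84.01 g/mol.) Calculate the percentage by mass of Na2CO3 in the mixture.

23.40 %

n(HCl) = 0.02368 × 0.4412 = 0.01045 mol
Let x = n(Na2CO3), y = n(NaHCO3).
Titrant: 2x + 1y = 0.01045;  mass: 105.99x + 84.01y = 0.7720
Solving, x = 1.704 × 10^-3 mol, y = 7.039 × 10^-3 mol
mass of Na2CO3 = 1.704 × 10^-3 × 105.99 = 0.1806 g
% Na2CO3 = 0.1806 / 0.7720 × 100 = 23.40 %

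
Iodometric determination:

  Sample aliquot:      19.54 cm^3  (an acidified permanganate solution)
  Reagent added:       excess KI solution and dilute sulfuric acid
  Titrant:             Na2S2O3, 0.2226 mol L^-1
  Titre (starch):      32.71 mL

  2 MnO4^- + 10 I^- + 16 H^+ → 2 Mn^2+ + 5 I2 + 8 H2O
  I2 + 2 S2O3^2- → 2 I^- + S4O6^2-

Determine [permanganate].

0.07453 mol/L

n(S2O3^2-) = 0.03271 × 0.2226 = 7.281 × 10^-3 mol
n(I2) = n(S2O3^2-)/2 = 3.641 × 10^-3 mol
From the 2:5 ratio, n(MnO4^-) in the aliquot = 2/5 × 3.641 × 10^-3 = 1.456 × 10^-3 mol
[MnO4^-] = 1.456 × 10^-3 / 0.01954 = 0.07453 mol/L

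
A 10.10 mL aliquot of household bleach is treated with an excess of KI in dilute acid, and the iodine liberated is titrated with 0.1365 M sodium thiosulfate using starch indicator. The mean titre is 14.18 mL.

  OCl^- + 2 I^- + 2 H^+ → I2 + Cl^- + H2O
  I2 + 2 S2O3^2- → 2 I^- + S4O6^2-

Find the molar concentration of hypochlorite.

0.09582 M

n(S2O3^2-) = 0.01418 × 0.1365 = 1.936 × 10^-3 mol
n(I2) = n(S2O3^2-)/2 = 9.678 × 10^-4 mol
n(OCl^-) in the aliquot = 9.678 × 10^-4 mol (1:1 ratio)
[OCl^-] = 9.678 × 10^-4 / 0.01010 = 0.09582 mol/L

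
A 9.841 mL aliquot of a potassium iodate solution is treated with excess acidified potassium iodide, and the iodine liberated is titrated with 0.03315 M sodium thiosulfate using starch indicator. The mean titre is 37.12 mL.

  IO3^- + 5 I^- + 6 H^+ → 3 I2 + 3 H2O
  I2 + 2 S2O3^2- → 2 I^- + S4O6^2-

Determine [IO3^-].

n(S2O3^2-) = 0.03712 × 0.03315 = 1.231 × 10^-3 mol
n(I2) = n(S2O3^2-)/2 = 6.153 × 10^-4 mol
From the 1:3 ratio, n(IO3^-) in the aliquot = 1/3 × 6.153 × 10^-4 = 2.051 × 10^-4 mol
[IO3^-] = 2.051 × 10^-4 / 0.009841 = 0.02084 mol/L

0.02084 M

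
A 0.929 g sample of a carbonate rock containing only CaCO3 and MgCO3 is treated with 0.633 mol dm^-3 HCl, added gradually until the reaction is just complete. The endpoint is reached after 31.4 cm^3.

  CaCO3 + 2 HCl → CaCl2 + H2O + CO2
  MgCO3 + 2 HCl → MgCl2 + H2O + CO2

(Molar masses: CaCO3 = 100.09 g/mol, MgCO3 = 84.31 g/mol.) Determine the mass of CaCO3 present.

n(HCl) = 0.0314 × 0.633 = 0.0199 mol
Let x = n(CaCO3), y = n(MgCO3).
Titrant: 2x + 2y = 0.0199;  mass: 100.09x + 84.31y = 0.929
Solving, x = 5.77 × 10^-3 mol, y = 4.16 × 10^-3 mol
mass of CaCO3 = 5.77 × 10^-3 × 100.09 = 0.578 g

0.578 g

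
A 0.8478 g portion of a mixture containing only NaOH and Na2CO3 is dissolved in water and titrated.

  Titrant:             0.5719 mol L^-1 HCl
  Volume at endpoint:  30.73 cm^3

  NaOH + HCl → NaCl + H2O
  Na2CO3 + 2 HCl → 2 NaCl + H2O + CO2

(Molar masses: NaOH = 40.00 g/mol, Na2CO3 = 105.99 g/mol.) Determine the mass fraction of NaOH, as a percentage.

n(HCl) = 0.03073 × 0.5719 = 0.01757 mol
Let x = n(NaOH), y = n(Na2CO3).
Titrant: 1x + 2y = 0.01757;  mass: 40.00x + 105.99y = 0.8478
Solving, x = 6.430 × 10^-3 mol, y = 5.572 × 10^-3 mol
mass of NaOH = 6.430 × 10^-3 × 40.00 = 0.2572 g
% NaOH = 0.2572 / 0.8478 × 100 = 30.34 %

30.34 %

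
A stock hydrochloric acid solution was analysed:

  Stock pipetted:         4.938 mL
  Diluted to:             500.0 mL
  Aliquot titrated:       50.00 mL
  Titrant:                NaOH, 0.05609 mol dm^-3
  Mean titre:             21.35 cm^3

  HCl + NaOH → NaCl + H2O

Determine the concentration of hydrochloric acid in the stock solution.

n(NaOH) = 0.02135 × 0.05609 = 1.198 × 10^-3 mol
n(HCl) in the aliquot = 1.198 × 10^-3 mol (1:1 ratio)
[HCl]_dilute = 1.198 × 10^-3 / 0.05000 = 0.02395 mol/L
Dilution factor = 500.0 / 4.938 = 101.3
[HCl]_stock = 0.02395 × 101.3 = 2.425 mol/L

2.425 mol/L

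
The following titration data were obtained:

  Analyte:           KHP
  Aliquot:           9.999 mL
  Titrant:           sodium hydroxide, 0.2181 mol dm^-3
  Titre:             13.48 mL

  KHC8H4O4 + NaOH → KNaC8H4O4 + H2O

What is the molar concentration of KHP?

n(NaOH) = 0.01348 L × 0.2181 mol/L = 2.940 × 10^-3 mol
n(KHC8H4O4) = 2.940 × 10^-3 mol (1:1 mole ratio)
[KHC8H4O4] = 2.940 × 10^-3 mol / 0.009999 L = 0.2940 mol/L

0.2940 mol/L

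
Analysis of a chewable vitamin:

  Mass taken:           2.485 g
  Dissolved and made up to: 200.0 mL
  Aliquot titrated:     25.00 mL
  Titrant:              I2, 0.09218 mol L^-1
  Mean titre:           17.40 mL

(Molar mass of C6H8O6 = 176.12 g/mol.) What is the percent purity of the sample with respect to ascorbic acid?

C6H8O6 + I2 → C6H6O6 + 2 HI
n(I2) per titration = 0.01740 × 0.09218 = 1.604 × 10^-3 mol
n(C6H8O6) in each aliquot = 1.604 × 10^-3 mol (1:1 ratio)
n(C6H8O6) in the whole flask = 1.604 × 10^-3 × 200.0/25.00 = 0.01283 mol
mass of C6H8O6 = 0.01283 × 176.12 = 2.260 g
% C6H8O6 = 2.260 / 2.485 × 100 = 90.94 %

90.94 %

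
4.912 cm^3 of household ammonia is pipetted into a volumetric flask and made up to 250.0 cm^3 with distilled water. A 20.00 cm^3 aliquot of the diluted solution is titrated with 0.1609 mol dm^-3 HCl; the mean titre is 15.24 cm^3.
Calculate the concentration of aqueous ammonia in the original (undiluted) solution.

NH3 + HCl → NH4Cl
n(HCl) = 0.01524 × 0.1609 = 2.452 × 10^-3 mol
n(NH3) in the aliquot = 2.452 × 10^-3 mol (1:1 ratio)
[NH3]_dilute = 2.452 × 10^-3 / 0.02000 = 0.1226 mol/L
Dilution factor = 250.0 / 4.912 = 50.90
[NH3]_stock = 0.1226 × 50.90 = 6.240 mol/L

6.240 mol/L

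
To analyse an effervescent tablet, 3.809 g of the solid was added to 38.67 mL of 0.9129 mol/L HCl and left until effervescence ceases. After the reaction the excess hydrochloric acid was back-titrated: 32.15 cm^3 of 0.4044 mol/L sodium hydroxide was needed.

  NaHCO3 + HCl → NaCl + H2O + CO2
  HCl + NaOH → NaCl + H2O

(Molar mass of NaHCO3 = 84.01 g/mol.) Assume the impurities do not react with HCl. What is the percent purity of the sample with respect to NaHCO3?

49.18 %

n(HCl) added = 0.03867 × 0.9129 = 0.03530 mol
n(NaOH) used in back-titration = 0.03215 × 0.4044 = 0.01300 mol
n(HCl) left over = 0.01300 mol (1:1 ratio)
n(HCl) consumed by analyte = 0.03530 − 0.01300 = 0.02230 mol
n(NaHCO3) = 0.02230 mol (1:1 ratio)
mass of NaHCO3 = 0.02230 × 84.01 = 1.873 g
% NaHCO3 = 1.873 / 3.809 × 100 = 49.18 %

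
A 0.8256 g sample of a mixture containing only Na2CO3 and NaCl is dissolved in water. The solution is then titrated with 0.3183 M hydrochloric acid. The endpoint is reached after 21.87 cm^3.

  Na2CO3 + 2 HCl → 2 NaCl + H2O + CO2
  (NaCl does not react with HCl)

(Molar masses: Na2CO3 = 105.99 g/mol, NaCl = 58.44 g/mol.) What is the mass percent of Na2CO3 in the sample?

44.68 %

n(HCl) = 0.02187 × 0.3183 = 6.961 × 10^-3 mol
Let x = n(Na2CO3), y = n(NaCl).
Titrant: 2x = 6.961 × 10^-3;  mass: 105.99x + 58.44y = 0.8256
Solving, x = 3.481 × 10^-3 mol, y = 7.815 × 10^-3 mol
mass of Na2CO3 = 3.481 × 10^-3 × 105.99 = 0.3689 g
% Na2CO3 = 0.3689 / 0.8256 × 100 = 44.68 %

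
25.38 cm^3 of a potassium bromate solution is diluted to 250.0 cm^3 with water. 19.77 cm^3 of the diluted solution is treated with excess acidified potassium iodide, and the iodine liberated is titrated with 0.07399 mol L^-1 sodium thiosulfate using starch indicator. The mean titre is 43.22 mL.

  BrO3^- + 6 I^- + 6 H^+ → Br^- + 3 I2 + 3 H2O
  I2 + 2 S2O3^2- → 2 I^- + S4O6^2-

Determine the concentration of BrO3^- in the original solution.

0.2656 mol/L

n(S2O3^2-) = 0.04322 × 0.07399 = 3.198 × 10^-3 mol
n(I2) = n(S2O3^2-)/2 = 1.599 × 10^-3 mol
From the 1:3 ratio, n(BrO3^-) in the aliquot = 1/3 × 1.599 × 10^-3 = 5.330 × 10^-4 mol
[BrO3^-]_dilute = 5.330 × 10^-4 / 0.01977 = 0.02696 mol/L
[BrO3^-]_original = 0.02696 × 250.0/25.38 = 0.2656 mol/L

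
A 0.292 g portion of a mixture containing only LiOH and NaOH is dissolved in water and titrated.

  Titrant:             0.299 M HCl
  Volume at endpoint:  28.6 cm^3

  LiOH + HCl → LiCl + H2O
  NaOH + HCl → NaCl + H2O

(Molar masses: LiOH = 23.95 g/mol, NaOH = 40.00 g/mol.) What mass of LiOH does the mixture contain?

0.0747 g

n(HCl) = 0.0286 × 0.299 = 8.55 × 10^-3 mol
Let x = n(LiOH), y = n(NaOH).
Titrant: 1x + 1y = 8.55 × 10^-3;  mass: 23.95x + 40.00y = 0.292
Solving, x = 3.12 × 10^-3 mol, y = 5.43 × 10^-3 mol
mass of LiOH = 3.12 × 10^-3 × 23.95 = 0.0747 g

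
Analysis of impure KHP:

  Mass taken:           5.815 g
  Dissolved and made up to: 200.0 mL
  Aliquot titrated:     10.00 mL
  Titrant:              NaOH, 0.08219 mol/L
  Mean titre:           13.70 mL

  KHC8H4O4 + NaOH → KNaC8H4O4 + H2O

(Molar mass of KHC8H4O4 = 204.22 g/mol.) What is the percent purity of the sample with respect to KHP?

n(NaOH) per titration = 0.01370 × 0.08219 = 1.126 × 10^-3 mol
n(KHC8H4O4) in each aliquot = 1.126 × 10^-3 mol (1:1 ratio)
n(KHC8H4O4) in the whole flask = 1.126 × 10^-3 × 200.0/10.00 = 0.02252 mol
mass of KHC8H4O4 = 0.02252 × 204.22 = 4.599 g
% KHC8H4O4 = 4.599 / 5.815 × 100 = 79.09 %

79.09 %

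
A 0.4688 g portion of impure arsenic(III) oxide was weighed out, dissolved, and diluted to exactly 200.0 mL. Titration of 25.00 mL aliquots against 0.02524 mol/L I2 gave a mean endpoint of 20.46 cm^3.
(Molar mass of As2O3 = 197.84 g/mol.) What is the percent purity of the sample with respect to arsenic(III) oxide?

87.17 %

As2O3 + 2 I2 + 2 H2O → As2O5 + 4 HI
n(I2) per titration = 0.02046 × 0.02524 = 5.164 × 10^-4 mol
From the 1:2 ratio, n(As2O3) in each aliquot = 1/2 × 5.164 × 10^-4 = 2.582 × 10^-4 mol
n(As2O3) in the whole flask = 2.582 × 10^-4 × 200.0/25.00 = 2.066 × 10^-3 mol
mass of As2O3 = 2.066 × 10^-3 × 197.84 = 0.4087 g
% As2O3 = 0.4087 / 0.4688 × 100 = 87.17 %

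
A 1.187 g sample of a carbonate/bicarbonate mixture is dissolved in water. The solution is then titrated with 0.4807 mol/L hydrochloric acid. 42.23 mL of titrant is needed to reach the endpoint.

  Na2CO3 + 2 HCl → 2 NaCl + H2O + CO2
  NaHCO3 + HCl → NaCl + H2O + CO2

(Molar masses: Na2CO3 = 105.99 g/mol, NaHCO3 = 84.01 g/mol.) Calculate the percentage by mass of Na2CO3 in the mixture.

74.62 %

n(HCl) = 0.04223 × 0.4807 = 0.02030 mol
Let x = n(Na2CO3), y = n(NaHCO3).
Titrant: 2x + 1y = 0.02030;  mass: 105.99x + 84.01y = 1.187
Solving, x = 8.357 × 10^-3 mol, y = 3.585 × 10^-3 mol
mass of Na2CO3 = 8.357 × 10^-3 × 105.99 = 0.8858 g
% Na2CO3 = 0.8858 / 1.187 × 100 = 74.62 %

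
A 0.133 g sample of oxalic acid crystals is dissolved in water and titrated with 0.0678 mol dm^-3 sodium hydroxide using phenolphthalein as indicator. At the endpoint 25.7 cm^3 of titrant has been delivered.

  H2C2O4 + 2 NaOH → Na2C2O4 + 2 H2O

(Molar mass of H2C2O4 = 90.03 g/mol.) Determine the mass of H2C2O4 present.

0.0784 g

n(NaOH) = 0.0257 L × 0.0678 mol/L = 1.74 × 10^-3 mol
From the 1:2 ratio, n(H2C2O4) = 1/2 × 1.74 × 10^-3 = 8.71 × 10^-4 mol
mass of H2C2O4 = 8.71 × 10^-4 × 90.03 g/mol = 0.0784 g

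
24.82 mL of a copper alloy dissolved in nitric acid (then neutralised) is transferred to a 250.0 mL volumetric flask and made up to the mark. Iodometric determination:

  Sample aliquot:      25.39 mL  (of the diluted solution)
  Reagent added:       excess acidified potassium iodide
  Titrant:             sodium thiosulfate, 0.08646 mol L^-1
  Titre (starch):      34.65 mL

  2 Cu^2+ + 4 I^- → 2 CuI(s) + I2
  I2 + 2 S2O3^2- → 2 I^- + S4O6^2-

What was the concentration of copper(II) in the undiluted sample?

1.188 mol/L

n(S2O3^2-) = 0.03465 × 0.08646 = 2.996 × 10^-3 mol
n(I2) = n(S2O3^2-)/2 = 1.498 × 10^-3 mol
From the 2:1 ratio, n(Cu2+) in the aliquot = 2/1 × 1.498 × 10^-3 = 2.996 × 10^-3 mol
[Cu2+]_dilute = 2.996 × 10^-3 / 0.02539 = 0.1180 mol/L
[Cu2+]_original = 0.1180 × 250.0/24.82 = 1.188 mol/L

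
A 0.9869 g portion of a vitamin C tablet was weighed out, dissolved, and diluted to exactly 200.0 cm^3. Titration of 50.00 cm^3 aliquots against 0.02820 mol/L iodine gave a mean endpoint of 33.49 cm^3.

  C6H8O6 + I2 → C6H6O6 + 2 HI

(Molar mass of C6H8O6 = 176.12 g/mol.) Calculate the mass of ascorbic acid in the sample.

0.6653 g

n(I2) per titration = 0.03349 × 0.02820 = 9.444 × 10^-4 mol
n(C6H8O6) in each aliquot = 9.444 × 10^-4 mol (1:1 ratio)
n(C6H8O6) in the whole flask = 9.444 × 10^-4 × 200.0/50.00 = 3.778 × 10^-3 mol
mass of C6H8O6 = 3.778 × 10^-3 × 176.12 = 0.6653 g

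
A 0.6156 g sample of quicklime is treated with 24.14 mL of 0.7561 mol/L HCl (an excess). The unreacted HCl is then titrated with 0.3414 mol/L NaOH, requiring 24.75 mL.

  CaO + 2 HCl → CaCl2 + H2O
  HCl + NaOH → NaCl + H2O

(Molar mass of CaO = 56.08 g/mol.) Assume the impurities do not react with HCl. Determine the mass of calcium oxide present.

n(HCl) added = 0.02414 × 0.7561 = 0.01825 mol
n(NaOH) used in back-titration = 0.02475 × 0.3414 = 8.450 × 10^-3 mol
n(HCl) left over = 8.450 × 10^-3 mol (1:1 ratio)
n(HCl) consumed by analyte = 0.01825 − 8.450 × 10^-3 = 9.803 × 10^-3 mol
From the 1:2 ratio, n(CaO) = 1/2 × 9.803 × 10^-3 = 4.901 × 10^-3 mol
mass of CaO = 4.901 × 10^-3 × 56.08 = 0.2749 g

0.2749 g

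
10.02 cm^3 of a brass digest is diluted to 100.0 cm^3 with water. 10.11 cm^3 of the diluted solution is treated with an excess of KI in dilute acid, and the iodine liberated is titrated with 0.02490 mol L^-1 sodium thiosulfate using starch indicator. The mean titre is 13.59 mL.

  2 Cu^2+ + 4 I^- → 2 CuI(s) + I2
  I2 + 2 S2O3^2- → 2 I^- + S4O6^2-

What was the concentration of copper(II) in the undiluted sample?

0.3340 mol/L

n(S2O3^2-) = 0.01359 × 0.02490 = 3.384 × 10^-4 mol
n(I2) = n(S2O3^2-)/2 = 1.692 × 10^-4 mol
From the 2:1 ratio, n(Cu2+) in the aliquot = 2/1 × 1.692 × 10^-4 = 3.384 × 10^-4 mol
[Cu2+]_dilute = 3.384 × 10^-4 / 0.01011 = 0.03347 mol/L
[Cu2+]_original = 0.03347 × 100.0/10.02 = 0.3340 mol/L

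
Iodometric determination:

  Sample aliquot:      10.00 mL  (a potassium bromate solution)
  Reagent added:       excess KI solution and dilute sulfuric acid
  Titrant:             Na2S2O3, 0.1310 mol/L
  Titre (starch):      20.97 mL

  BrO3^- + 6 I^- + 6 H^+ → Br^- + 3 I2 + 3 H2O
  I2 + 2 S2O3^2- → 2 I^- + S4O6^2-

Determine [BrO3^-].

n(S2O3^2-) = 0.02097 × 0.1310 = 2.747 × 10^-3 mol
n(I2) = n(S2O3^2-)/2 = 1.374 × 10^-3 mol
From the 1:3 ratio, n(BrO3^-) in the aliquot = 1/3 × 1.374 × 10^-3 = 4.578 × 10^-4 mol
[BrO3^-] = 4.578 × 10^-4 / 0.01000 = 0.04578 mol/L

0.04578 mol/L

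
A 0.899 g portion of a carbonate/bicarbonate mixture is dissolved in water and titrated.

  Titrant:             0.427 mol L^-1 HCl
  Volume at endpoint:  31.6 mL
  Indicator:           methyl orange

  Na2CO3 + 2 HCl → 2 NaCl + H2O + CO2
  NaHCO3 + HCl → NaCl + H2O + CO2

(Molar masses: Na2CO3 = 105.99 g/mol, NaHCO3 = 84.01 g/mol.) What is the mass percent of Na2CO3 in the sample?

n(HCl) = 0.0316 × 0.427 = 0.0135 mol
Let x = n(Na2CO3), y = n(NaHCO3).
Titrant: 2x + 1y = 0.0135;  mass: 105.99x + 84.01y = 0.899
Solving, x = 3.78 × 10^-3 mol, y = 5.93 × 10^-3 mol
mass of Na2CO3 = 3.78 × 10^-3 × 105.99 = 0.401 g
% Na2CO3 = 0.401 / 0.899 × 100 = 44.6 %

44.6 %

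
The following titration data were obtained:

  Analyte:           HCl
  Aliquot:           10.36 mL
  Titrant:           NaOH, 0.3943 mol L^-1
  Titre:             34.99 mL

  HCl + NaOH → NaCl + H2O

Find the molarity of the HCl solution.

1.332 mol/L

n(NaOH) = 0.03499 L × 0.3943 mol/L = 0.01380 mol
n(HCl) = 0.01380 mol (1:1 mole ratio)
[HCl] = 0.01380 mol / 0.01036 L = 1.332 mol/L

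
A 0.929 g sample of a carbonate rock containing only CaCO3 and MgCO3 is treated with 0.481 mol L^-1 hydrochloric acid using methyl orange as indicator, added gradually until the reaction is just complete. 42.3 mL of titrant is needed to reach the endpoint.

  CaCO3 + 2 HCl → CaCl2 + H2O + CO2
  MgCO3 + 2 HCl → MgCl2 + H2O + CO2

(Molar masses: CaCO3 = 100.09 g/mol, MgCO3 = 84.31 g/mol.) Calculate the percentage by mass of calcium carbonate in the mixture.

n(HCl) = 0.0423 × 0.481 = 0.0203 mol
Let x = n(CaCO3), y = n(MgCO3).
Titrant: 2x + 2y = 0.0203;  mass: 100.09x + 84.31y = 0.929
Solving, x = 4.52 × 10^-3 mol, y = 5.65 × 10^-3 mol
mass of CaCO3 = 4.52 × 10^-3 × 100.09 = 0.452 g
% CaCO3 = 0.452 / 0.929 × 100 = 48.7 %

48.7 %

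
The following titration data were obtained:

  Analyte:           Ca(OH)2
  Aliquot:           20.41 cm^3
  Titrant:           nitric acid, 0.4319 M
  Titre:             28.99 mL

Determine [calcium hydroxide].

0.3067 M

Ca(OH)2 + 2 HNO3 → Ca(NO3)2 + 2 H2O
n(HNO3) = 0.02899 L × 0.4319 mol/L = 0.01252 mol
From the 1:2 mole ratio, n(Ca(OH)2) = 1/2 × 0.01252 = 6.260 × 10^-3 mol
[Ca(OH)2] = 6.260 × 10^-3 mol / 0.02041 L = 0.3067 mol/L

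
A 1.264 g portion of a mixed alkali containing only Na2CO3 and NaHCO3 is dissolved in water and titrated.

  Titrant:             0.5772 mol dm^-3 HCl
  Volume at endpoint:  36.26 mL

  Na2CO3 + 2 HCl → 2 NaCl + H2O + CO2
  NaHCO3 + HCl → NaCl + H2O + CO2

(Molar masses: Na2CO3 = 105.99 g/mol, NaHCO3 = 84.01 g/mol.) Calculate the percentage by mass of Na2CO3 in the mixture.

n(HCl) = 0.03626 × 0.5772 = 0.02093 mol
Let x = n(Na2CO3), y = n(NaHCO3).
Titrant: 2x + 1y = 0.02093;  mass: 105.99x + 84.01y = 1.264
Solving, x = 7.968 × 10^-3 mol, y = 4.993 × 10^-3 mol
mass of Na2CO3 = 7.968 × 10^-3 × 105.99 = 0.8446 g
% Na2CO3 = 0.8446 / 1.264 × 100 = 66.82 %

66.82 %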